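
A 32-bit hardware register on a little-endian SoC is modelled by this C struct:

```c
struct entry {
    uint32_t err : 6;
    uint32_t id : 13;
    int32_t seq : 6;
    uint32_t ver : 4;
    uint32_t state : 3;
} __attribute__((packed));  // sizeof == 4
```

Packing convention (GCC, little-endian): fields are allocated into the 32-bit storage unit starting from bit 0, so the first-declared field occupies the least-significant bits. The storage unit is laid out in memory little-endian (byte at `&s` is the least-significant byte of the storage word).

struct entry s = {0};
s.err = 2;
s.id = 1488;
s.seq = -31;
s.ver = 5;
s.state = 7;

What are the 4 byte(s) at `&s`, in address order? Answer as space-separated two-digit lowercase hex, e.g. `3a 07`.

err (6b) val=2 bits=0x2 at bit 0: 0x00000002
id (13b) val=1488 bits=0x5d0 at bit 6: 0x00017402
seq (6b) val=-31 bits=0x21 at bit 19: 0x01097402
ver (4b) val=5 bits=0x5 at bit 25: 0x0b097402
state (3b) val=7 bits=0x7 at bit 29: 0xeb097402
word = 0xeb097402 → little-endian bytes:
  [0]=0x02  [1]=0x74  [2]=0x09  [3]=0xeb

02 74 09 eb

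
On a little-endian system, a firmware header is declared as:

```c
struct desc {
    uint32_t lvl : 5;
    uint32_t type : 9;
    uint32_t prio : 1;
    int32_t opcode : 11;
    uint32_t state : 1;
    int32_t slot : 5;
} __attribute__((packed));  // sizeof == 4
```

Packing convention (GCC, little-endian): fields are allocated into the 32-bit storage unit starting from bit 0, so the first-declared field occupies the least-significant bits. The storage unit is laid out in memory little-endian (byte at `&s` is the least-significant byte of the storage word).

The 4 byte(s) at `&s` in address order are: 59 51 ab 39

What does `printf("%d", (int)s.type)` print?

[0]=0x59 [1]=0x51 [2]=0xab [3]=0x39 (little-endian) → word 0x39ab5159
lvl:5 @ bit 0 → (0x39ab5159>>0)&0x1f = 0x19
type:9 @ bit 5 → (0x39ab5159>>5)&0x1ff = 0x8a  ←
prio:1 @ bit 14 → (0x39ab5159>>14)&0x1 = 0x1
opcode:11 @ bit 15 → (0x39ab5159>>15)&0x7ff = 0x356
state:1 @ bit 26 → (0x39ab5159>>26)&0x1 = 0x0
slot:5 @ bit 27 → (0x39ab5159>>27)&0x1f = 0x7

138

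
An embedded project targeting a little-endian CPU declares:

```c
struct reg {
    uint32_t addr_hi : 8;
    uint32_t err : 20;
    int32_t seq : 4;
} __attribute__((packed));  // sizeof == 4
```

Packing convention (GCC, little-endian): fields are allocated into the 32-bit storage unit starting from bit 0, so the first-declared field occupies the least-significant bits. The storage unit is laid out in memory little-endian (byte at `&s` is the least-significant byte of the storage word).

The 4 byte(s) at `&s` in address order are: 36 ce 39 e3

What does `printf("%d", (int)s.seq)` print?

[0]=0x36 [1]=0xce [2]=0x39 [3]=0xe3 (little-endian) → word 0xe339ce36
addr_hi:8 @ bit 0 → (0xe339ce36>>0)&0xff = 0x36
err:20 @ bit 8 → (0xe339ce36>>8)&0xfffff = 0x339ce
seq:4 @ bit 28 → (0xe339ce36>>28)&0xf = 0xe  ←
seq signed 4b, MSB=1: 14 - 16 = -2

-2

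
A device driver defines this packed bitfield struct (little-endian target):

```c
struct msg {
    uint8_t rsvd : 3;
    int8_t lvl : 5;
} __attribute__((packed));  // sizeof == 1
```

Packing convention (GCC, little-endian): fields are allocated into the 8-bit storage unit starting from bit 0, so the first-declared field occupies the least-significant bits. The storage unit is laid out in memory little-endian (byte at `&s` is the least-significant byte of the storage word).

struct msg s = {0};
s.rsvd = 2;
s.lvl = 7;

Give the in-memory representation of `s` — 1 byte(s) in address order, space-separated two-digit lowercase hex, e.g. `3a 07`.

3a

rsvd:3 = 2 → 0x2 << 0 → word 0x02
lvl:5 = 7 → 0x7 << 3 → word 0x3a
word = 0x3a → little-endian bytes:
  [0]=0x3a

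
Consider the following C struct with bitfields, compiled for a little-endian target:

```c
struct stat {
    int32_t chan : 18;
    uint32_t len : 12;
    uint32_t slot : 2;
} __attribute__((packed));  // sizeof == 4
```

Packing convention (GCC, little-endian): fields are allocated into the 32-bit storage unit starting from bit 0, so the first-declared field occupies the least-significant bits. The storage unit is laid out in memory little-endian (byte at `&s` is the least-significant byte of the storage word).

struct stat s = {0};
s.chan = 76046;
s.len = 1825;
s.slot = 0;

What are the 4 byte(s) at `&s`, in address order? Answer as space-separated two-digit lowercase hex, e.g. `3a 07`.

0e 29 85 1c

chan:18 = 76046 → 0x1290e << 0 → word 0x0001290e
len:12 = 1825 → 0x721 << 18 → word 0x1c85290e
slot:2 = 0 → 0x0 << 30 → word 0x1c85290e
word = 0x1c85290e → little-endian bytes:
  [0]=0x0e  [1]=0x29  [2]=0x85  [3]=0x1c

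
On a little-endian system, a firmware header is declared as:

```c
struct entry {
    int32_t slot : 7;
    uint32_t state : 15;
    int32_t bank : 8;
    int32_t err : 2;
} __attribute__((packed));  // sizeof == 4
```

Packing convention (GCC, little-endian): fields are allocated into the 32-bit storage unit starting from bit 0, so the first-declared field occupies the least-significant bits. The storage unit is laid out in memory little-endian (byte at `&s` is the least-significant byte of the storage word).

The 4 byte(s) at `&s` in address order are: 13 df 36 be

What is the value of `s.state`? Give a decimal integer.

[0]=0x13 [1]=0xdf [2]=0x36 [3]=0xbe (little-endian) → word 0xbe36df13
slot [0+:7] = (word>>0) & 0x7f = 19
state [7+:15] = (word>>7) & 0x7fff = 28094  ←
bank [22+:8] = (word>>22) & 0xff = 248
err [30+:2] = (word>>30) & 0x3 = 2

28094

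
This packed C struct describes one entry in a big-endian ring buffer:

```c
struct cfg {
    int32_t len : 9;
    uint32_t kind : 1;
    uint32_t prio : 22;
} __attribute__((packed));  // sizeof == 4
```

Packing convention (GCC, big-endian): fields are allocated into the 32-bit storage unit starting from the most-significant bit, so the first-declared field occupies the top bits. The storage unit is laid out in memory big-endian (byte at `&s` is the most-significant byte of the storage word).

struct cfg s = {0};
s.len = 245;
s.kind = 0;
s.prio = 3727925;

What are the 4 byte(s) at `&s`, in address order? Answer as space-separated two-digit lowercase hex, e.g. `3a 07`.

len (9b) val=245 bits=0xf5 at bit 23: 0x7a800000
kind (1b) val=0 bits=0x0 at bit 22: 0x7a800000
prio (22b) val=3727925 bits=0x38e235 at bit 0: 0x7ab8e235
word = 0x7ab8e235 → big-endian bytes:
  [0]=0x7a  [1]=0xb8  [2]=0xe2  [3]=0x35

7a b8 e2 35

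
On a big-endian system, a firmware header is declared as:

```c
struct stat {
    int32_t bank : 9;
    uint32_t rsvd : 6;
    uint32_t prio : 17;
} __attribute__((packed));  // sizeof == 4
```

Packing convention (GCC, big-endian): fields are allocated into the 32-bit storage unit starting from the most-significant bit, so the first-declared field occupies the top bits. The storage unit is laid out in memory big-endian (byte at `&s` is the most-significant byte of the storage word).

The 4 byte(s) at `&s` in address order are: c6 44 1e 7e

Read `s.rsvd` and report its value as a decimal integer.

34

[0]=0xc6 [1]=0x44 [2]=0x1e [3]=0x7e (big-endian) → word 0xc6441e7e
bank:9 @ bit 23 → (0xc6441e7e>>23)&0x1ff = 0x18c
rsvd:6 @ bit 17 → (0xc6441e7e>>17)&0x3f = 0x22  ←
prio:17 @ bit 0 → (0xc6441e7e>>0)&0x1ffff = 0x1e7e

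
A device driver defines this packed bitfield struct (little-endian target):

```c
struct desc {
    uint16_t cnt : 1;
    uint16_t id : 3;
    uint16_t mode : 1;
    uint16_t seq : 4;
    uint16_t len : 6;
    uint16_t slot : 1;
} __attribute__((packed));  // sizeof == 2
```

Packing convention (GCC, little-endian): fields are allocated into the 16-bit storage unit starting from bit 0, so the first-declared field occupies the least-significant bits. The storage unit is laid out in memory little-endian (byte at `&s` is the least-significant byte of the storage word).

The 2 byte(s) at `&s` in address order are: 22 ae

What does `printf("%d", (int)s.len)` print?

23

[0]=0x22 [1]=0xae (little-endian) → word 0xae22
cnt [0+:1] = (word>>0) & 0x1 = 0
id [1+:3] = (word>>1) & 0x7 = 1
mode [4+:1] = (word>>4) & 0x1 = 0
seq [5+:4] = (word>>5) & 0xf = 1
len [9+:6] = (word>>9) & 0x3f = 23  ←
slot [15+:1] = (word>>15) & 0x1 = 1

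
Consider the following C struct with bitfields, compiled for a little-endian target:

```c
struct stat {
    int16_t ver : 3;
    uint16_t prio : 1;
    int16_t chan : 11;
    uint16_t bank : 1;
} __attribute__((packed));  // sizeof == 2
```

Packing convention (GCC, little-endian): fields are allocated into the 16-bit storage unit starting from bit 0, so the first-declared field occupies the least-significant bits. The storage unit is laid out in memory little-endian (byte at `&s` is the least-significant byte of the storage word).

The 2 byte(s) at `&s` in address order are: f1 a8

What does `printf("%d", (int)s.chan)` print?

[0]=0xf1 [1]=0xa8 (little-endian) → word 0xa8f1
ver:3 @ bit 0 → (0xa8f1>>0)&0x7 = 0x1
prio:1 @ bit 3 → (0xa8f1>>3)&0x1 = 0x0
chan:11 @ bit 4 → (0xa8f1>>4)&0x7ff = 0x28f  ←
bank:1 @ bit 15 → (0xa8f1>>15)&0x1 = 0x1
chan signed 11b, MSB=0: value = 655

655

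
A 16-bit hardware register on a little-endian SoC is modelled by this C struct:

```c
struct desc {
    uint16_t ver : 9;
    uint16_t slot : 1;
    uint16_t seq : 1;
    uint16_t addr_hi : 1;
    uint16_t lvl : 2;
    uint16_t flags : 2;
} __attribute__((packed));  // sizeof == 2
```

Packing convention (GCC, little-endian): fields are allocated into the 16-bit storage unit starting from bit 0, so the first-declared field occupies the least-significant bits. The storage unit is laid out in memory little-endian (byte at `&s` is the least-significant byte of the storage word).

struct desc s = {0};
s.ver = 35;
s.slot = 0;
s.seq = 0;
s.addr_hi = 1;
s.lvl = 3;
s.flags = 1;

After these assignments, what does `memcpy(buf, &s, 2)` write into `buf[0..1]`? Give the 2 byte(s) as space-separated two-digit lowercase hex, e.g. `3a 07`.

[0+:9] ver=35 & 0x1ff = 0x23; word=0x0023
[9+:1] slot=0 & 0x1 = 0x0; word=0x0023
[10+:1] seq=0 & 0x1 = 0x0; word=0x0023
[11+:1] addr_hi=1 & 0x1 = 0x1; word=0x0823
[12+:2] lvl=3 & 0x3 = 0x3; word=0x3823
[14+:2] flags=1 & 0x3 = 0x1; word=0x7823
word = 0x7823 → little-endian bytes:
  [0]=0x23  [1]=0x78

23 78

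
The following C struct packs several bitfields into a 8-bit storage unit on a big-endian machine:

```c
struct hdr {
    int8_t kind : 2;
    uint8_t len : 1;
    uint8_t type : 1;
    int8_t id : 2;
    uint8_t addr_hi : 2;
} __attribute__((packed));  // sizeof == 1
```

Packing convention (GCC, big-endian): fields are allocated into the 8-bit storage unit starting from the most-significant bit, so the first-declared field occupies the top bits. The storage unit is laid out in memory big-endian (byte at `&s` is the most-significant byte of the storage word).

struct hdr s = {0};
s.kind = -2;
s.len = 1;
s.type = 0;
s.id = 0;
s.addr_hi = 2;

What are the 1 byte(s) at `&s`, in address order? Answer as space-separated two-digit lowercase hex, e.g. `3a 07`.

kind:2 = -2 → 0x2 << 6 → word 0x80
len:1 = 1 → 0x1 << 5 → word 0xa0
type:1 = 0 → 0x0 << 4 → word 0xa0
id:2 = 0 → 0x0 << 2 → word 0xa0
addr_hi:2 = 2 → 0x2 << 0 → word 0xa2
word = 0xa2 → big-endian bytes:
  [0]=0xa2

a2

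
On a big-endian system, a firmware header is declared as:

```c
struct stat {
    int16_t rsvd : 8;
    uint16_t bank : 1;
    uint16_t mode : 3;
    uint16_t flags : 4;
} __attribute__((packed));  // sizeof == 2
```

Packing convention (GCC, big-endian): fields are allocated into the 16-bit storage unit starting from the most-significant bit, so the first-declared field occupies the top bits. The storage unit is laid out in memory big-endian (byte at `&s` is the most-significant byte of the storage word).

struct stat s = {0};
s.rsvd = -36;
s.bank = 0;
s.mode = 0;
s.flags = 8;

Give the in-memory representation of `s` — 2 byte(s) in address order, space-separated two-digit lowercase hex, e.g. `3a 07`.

dc 08

rsvd (8b) val=-36 bits=0xdc at bit 8: 0xdc00
bank (1b) val=0 bits=0x0 at bit 7: 0xdc00
mode (3b) val=0 bits=0x0 at bit 4: 0xdc00
flags (4b) val=8 bits=0x8 at bit 0: 0xdc08
word = 0xdc08 → big-endian bytes:
  [0]=0xdc  [1]=0x08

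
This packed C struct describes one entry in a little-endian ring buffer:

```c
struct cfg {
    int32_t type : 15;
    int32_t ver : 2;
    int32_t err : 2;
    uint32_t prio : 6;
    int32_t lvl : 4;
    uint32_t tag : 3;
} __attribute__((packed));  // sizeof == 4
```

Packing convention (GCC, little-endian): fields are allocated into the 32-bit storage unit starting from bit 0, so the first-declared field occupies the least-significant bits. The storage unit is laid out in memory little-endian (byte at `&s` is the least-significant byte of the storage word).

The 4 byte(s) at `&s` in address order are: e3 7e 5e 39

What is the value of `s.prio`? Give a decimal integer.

[0]=0xe3 [1]=0x7e [2]=0x5e [3]=0x39 (little-endian) → word 0x395e7ee3
type [0+:15] = (word>>0) & 0x7fff = 32483
ver [15+:2] = (word>>15) & 0x3 = 0
err [17+:2] = (word>>17) & 0x3 = 3
prio [19+:6] = (word>>19) & 0x3f = 43  ←
lvl [25+:4] = (word>>25) & 0xf = 12
tag [29+:3] = (word>>29) & 0x7 = 1

43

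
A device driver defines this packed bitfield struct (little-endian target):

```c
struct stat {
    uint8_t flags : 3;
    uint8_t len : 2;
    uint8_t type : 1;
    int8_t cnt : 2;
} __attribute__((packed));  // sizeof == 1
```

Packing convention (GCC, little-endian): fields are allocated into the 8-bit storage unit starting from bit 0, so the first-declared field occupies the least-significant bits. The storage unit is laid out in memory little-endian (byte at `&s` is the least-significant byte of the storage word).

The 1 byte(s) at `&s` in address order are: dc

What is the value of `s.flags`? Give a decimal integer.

4

[0]=0xdc (little-endian) → word 0xdc
flags [0+:3] = (word>>0) & 0x7 = 4  ←
len [3+:2] = (word>>3) & 0x3 = 3
type [5+:1] = (word>>5) & 0x1 = 0
cnt [6+:2] = (word>>6) & 0x3 = 3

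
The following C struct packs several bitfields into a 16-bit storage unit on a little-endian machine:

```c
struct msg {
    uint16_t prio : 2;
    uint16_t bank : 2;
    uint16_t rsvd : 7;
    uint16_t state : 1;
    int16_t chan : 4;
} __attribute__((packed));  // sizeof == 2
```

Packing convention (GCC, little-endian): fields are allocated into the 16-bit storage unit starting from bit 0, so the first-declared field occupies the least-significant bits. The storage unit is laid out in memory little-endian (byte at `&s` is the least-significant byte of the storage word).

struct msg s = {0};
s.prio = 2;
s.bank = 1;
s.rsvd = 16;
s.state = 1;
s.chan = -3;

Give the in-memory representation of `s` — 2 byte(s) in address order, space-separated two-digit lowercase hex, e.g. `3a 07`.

06 d9

prio (2b) val=2 bits=0x2 at bit 0: 0x0002
bank (2b) val=1 bits=0x1 at bit 2: 0x0006
rsvd (7b) val=16 bits=0x10 at bit 4: 0x0106
state (1b) val=1 bits=0x1 at bit 11: 0x0906
chan (4b) val=-3 bits=0xd at bit 12: 0xd906
word = 0xd906 → little-endian bytes:
  [0]=0x06  [1]=0xd9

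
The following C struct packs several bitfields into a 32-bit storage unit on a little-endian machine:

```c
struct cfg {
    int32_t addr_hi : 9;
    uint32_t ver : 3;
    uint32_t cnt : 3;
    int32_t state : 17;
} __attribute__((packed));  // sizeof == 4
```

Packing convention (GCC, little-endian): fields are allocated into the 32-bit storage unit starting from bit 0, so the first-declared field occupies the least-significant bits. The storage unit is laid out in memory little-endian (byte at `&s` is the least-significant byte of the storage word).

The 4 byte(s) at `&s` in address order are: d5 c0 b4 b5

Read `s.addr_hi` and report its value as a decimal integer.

[0]=0xd5 [1]=0xc0 [2]=0xb4 [3]=0xb5 (little-endian) → word 0xb5b4c0d5
addr_hi [0+:9] = (word>>0) & 0x1ff = 213  ←
ver [9+:3] = (word>>9) & 0x7 = 0
cnt [12+:3] = (word>>12) & 0x7 = 4
state [15+:17] = (word>>15) & 0x1ffff = 93033
addr_hi signed 9b, MSB=0: value = 213

213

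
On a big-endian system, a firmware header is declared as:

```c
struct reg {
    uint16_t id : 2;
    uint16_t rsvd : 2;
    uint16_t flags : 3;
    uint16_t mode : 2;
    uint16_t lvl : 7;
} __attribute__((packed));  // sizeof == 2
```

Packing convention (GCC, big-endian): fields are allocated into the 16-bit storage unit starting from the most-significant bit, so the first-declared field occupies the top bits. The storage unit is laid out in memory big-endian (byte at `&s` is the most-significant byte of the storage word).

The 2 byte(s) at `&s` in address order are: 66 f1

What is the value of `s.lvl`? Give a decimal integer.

113

[0]=0x66 [1]=0xf1 (big-endian) → word 0x66f1
id:2 @ bit 14 → (0x66f1>>14)&0x3 = 0x1
rsvd:2 @ bit 12 → (0x66f1>>12)&0x3 = 0x2
flags:3 @ bit 9 → (0x66f1>>9)&0x7 = 0x3
mode:2 @ bit 7 → (0x66f1>>7)&0x3 = 0x1
lvl:7 @ bit 0 → (0x66f1>>0)&0x7f = 0x71  ←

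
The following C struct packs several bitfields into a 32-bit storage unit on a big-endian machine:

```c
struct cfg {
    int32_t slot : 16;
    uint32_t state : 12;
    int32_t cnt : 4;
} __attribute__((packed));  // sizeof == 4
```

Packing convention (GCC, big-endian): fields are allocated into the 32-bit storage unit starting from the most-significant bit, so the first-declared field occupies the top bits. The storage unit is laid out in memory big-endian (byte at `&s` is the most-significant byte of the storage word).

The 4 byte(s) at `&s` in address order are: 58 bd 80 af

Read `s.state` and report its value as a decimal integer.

[0]=0x58 [1]=0xbd [2]=0x80 [3]=0xaf (big-endian) → word 0x58bd80af
slot [16+:16] = (word>>16) & 0xffff = 22717
state [4+:12] = (word>>4) & 0xfff = 2058  ←
cnt [0+:4] = (word>>0) & 0xf = 15

2058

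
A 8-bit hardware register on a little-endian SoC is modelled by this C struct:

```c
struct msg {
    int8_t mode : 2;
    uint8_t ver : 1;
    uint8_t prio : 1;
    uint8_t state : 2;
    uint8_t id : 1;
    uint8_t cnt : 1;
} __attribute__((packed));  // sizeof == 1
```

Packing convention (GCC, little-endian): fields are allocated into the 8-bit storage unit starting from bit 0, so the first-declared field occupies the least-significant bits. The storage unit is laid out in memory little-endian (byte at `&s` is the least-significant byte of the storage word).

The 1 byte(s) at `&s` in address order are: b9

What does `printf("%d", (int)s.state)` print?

3

[0]=0xb9 (little-endian) → word 0xb9
mode [0+:2] = (word>>0) & 0x3 = 1
ver [2+:1] = (word>>2) & 0x1 = 0
prio [3+:1] = (word>>3) & 0x1 = 1
state [4+:2] = (word>>4) & 0x3 = 3  ←
id [6+:1] = (word>>6) & 0x1 = 0
cnt [7+:1] = (word>>7) & 0x1 = 1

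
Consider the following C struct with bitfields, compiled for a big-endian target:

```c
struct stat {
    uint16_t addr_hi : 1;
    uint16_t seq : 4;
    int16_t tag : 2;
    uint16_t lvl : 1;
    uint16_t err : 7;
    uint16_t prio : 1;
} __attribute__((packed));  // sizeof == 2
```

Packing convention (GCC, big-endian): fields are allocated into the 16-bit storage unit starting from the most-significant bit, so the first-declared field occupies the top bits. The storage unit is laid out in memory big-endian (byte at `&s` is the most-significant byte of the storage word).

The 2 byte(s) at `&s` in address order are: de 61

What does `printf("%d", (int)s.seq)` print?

[0]=0xde [1]=0x61 (big-endian) → word 0xde61
addr_hi [15+:1] = (word>>15) & 0x1 = 1
seq [11+:4] = (word>>11) & 0xf = 11  ←
tag [9+:2] = (word>>9) & 0x3 = 3
lvl [8+:1] = (word>>8) & 0x1 = 0
err [1+:7] = (word>>1) & 0x7f = 48
prio [0+:1] = (word>>0) & 0x1 = 1

11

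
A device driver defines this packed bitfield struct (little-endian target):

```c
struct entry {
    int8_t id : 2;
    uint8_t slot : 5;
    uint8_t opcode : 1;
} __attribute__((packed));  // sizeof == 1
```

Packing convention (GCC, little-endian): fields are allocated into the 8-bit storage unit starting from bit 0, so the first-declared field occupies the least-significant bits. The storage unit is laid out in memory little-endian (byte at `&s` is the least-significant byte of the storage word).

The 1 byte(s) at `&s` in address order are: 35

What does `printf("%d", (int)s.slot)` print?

[0]=0x35 (little-endian) → word 0x35
id [0+:2] = (word>>0) & 0x3 = 1
slot [2+:5] = (word>>2) & 0x1f = 13  ←
opcode [7+:1] = (word>>7) & 0x1 = 0

13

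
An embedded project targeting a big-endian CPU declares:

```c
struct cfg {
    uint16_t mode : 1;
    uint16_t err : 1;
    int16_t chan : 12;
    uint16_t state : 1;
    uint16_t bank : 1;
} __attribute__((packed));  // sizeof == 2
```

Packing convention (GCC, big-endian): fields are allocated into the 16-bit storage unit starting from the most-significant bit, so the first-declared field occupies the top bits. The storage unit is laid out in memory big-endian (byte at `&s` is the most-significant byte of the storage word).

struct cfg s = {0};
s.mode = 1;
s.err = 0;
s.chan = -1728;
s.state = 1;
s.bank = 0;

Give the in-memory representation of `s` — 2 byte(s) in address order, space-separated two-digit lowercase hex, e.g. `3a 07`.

a5 02

mode:1 = 1 → 0x1 << 15 → word 0x8000
err:1 = 0 → 0x0 << 14 → word 0x8000
chan:12 = -1728 → 0x940 << 2 → word 0xa500
state:1 = 1 → 0x1 << 1 → word 0xa502
bank:1 = 0 → 0x0 << 0 → word 0xa502
word = 0xa502 → big-endian bytes:
  [0]=0xa5  [1]=0x02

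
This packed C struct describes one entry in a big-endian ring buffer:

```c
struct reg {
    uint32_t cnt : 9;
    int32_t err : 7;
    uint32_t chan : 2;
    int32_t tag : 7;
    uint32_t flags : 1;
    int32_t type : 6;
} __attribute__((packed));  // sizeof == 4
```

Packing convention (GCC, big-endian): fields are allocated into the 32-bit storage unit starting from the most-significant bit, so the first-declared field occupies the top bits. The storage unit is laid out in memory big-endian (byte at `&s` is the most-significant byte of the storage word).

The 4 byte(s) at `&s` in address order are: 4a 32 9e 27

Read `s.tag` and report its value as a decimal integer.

[0]=0x4a [1]=0x32 [2]=0x9e [3]=0x27 (big-endian) → word 0x4a329e27
cnt:9 @ bit 23 → (0x4a329e27>>23)&0x1ff = 0x94
err:7 @ bit 16 → (0x4a329e27>>16)&0x7f = 0x32
chan:2 @ bit 14 → (0x4a329e27>>14)&0x3 = 0x2
tag:7 @ bit 7 → (0x4a329e27>>7)&0x7f = 0x3c  ←
flags:1 @ bit 6 → (0x4a329e27>>6)&0x1 = 0x0
type:6 @ bit 0 → (0x4a329e27>>0)&0x3f = 0x27
tag signed 7b, MSB=0: value = 60

60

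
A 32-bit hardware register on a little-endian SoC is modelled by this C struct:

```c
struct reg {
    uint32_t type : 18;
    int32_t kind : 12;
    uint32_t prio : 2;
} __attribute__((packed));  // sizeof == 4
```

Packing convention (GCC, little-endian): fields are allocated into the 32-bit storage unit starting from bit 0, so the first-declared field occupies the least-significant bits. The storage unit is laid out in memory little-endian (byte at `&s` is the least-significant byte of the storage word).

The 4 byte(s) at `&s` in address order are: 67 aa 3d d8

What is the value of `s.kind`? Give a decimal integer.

1551

[0]=0x67 [1]=0xaa [2]=0x3d [3]=0xd8 (little-endian) → word 0xd83daa67
type:18 @ bit 0 → (0xd83daa67>>0)&0x3ffff = 0x1aa67
kind:12 @ bit 18 → (0xd83daa67>>18)&0xfff = 0x60f  ←
prio:2 @ bit 30 → (0xd83daa67>>30)&0x3 = 0x3
kind signed 12b, MSB=0: value = 1551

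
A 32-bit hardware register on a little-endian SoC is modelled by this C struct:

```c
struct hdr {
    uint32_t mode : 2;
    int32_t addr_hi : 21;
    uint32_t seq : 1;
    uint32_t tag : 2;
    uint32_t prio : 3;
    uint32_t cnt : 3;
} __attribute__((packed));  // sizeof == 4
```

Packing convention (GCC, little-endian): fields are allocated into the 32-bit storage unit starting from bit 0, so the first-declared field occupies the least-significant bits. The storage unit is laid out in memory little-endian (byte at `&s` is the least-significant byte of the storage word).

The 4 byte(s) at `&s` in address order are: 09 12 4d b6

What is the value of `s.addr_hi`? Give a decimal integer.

[0]=0x09 [1]=0x12 [2]=0x4d [3]=0xb6 (little-endian) → word 0xb64d1209
mode [0+:2] = (word>>0) & 0x3 = 1
addr_hi [2+:21] = (word>>2) & 0x1fffff = 1262722  ←
seq [23+:1] = (word>>23) & 0x1 = 0
tag [24+:2] = (word>>24) & 0x3 = 2
prio [26+:3] = (word>>26) & 0x7 = 5
cnt [29+:3] = (word>>29) & 0x7 = 5
addr_hi signed 21b, MSB=1: 1262722 - 2097152 = -834430

-834430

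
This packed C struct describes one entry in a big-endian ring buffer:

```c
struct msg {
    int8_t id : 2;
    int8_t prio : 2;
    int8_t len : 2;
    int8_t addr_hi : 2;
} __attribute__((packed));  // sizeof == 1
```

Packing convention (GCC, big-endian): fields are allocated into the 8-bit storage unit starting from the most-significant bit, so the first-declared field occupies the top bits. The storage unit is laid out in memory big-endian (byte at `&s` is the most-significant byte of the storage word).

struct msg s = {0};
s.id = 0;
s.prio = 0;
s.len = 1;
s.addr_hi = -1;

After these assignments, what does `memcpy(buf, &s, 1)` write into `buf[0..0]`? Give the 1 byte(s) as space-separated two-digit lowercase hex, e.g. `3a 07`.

[6+:2] id=0 & 0x3 = 0x0; word=0x00
[4+:2] prio=0 & 0x3 = 0x0; word=0x00
[2+:2] len=1 & 0x3 = 0x1; word=0x04
[0+:2] addr_hi=-1 & 0x3 = 0x3; word=0x07
word = 0x07 → big-endian bytes:
  [0]=0x07

07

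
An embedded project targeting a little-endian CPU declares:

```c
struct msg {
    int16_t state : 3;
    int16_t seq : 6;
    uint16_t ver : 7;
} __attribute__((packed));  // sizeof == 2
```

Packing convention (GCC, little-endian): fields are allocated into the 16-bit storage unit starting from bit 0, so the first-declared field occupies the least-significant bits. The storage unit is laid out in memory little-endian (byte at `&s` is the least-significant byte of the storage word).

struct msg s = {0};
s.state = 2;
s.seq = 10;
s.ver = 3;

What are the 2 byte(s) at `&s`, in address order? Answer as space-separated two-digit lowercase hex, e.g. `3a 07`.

state:3 = 2 → 0x2 << 0 → word 0x0002
seq:6 = 10 → 0xa << 3 → word 0x0052
ver:7 = 3 → 0x3 << 9 → word 0x0652
word = 0x0652 → little-endian bytes:
  [0]=0x52  [1]=0x06

52 06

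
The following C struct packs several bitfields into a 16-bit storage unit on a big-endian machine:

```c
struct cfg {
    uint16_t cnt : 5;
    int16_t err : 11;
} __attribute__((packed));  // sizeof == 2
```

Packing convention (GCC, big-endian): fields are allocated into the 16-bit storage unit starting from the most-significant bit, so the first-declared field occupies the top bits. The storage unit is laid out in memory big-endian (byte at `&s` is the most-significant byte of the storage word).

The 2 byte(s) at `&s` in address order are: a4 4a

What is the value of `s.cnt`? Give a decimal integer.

[0]=0xa4 [1]=0x4a (big-endian) → word 0xa44a
cnt [11+:5] = (word>>11) & 0x1f = 20  ←
err [0+:11] = (word>>0) & 0x7ff = 1098

20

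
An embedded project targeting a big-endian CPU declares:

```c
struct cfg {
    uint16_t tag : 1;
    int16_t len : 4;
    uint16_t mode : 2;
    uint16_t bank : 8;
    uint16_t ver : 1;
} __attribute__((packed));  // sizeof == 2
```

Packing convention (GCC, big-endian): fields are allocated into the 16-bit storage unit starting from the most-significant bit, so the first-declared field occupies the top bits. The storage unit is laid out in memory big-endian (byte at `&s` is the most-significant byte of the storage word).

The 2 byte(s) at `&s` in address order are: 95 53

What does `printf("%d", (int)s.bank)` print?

169

[0]=0x95 [1]=0x53 (big-endian) → word 0x9553
tag [15+:1] = (word>>15) & 0x1 = 1
len [11+:4] = (word>>11) & 0xf = 2
mode [9+:2] = (word>>9) & 0x3 = 2
bank [1+:8] = (word>>1) & 0xff = 169  ←
ver [0+:1] = (word>>0) & 0x1 = 1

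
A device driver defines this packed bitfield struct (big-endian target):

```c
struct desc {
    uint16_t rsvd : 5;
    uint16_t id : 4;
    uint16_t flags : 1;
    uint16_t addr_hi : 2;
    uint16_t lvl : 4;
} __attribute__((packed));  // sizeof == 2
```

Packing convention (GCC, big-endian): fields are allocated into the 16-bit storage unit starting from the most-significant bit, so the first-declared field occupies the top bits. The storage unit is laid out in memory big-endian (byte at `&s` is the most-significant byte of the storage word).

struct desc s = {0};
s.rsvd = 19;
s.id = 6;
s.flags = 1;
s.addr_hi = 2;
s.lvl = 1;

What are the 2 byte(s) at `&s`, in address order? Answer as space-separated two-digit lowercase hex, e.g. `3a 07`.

rsvd:5 = 19 → 0x13 << 11 → word 0x9800
id:4 = 6 → 0x6 << 7 → word 0x9b00
flags:1 = 1 → 0x1 << 6 → word 0x9b40
addr_hi:2 = 2 → 0x2 << 4 → word 0x9b60
lvl:4 = 1 → 0x1 << 0 → word 0x9b61
word = 0x9b61 → big-endian bytes:
  [0]=0x9b  [1]=0x61

9b 61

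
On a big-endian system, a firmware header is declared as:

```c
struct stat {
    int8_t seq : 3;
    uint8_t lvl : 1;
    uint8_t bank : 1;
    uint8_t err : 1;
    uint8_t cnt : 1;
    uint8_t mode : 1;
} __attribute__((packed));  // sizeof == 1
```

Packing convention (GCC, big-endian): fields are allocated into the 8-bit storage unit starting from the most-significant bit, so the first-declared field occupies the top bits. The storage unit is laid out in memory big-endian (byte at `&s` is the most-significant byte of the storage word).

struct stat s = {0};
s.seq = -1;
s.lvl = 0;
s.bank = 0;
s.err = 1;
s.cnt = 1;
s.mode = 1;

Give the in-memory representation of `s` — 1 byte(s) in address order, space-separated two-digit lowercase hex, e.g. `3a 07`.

[5+:3] seq=-1 & 0x7 = 0x7; word=0xe0
[4+:1] lvl=0 & 0x1 = 0x0; word=0xe0
[3+:1] bank=0 & 0x1 = 0x0; word=0xe0
[2+:1] err=1 & 0x1 = 0x1; word=0xe4
[1+:1] cnt=1 & 0x1 = 0x1; word=0xe6
[0+:1] mode=1 & 0x1 = 0x1; word=0xe7
word = 0xe7 → big-endian bytes:
  [0]=0xe7

e7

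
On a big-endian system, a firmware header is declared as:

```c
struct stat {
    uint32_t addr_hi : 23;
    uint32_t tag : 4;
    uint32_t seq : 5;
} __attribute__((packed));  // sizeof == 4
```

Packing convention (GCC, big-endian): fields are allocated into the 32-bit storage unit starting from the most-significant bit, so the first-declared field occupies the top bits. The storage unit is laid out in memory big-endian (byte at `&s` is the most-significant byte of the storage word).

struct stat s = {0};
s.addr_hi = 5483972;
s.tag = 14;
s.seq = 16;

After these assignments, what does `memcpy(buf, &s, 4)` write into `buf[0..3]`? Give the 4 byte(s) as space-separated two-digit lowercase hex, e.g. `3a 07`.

[9+:23] addr_hi=5483972 & 0x7fffff = 0x53adc4; word=0xa75b8800
[5+:4] tag=14 & 0xf = 0xe; word=0xa75b89c0
[0+:5] seq=16 & 0x1f = 0x10; word=0xa75b89d0
word = 0xa75b89d0 → big-endian bytes:
  [0]=0xa7  [1]=0x5b  [2]=0x89  [3]=0xd0

a7 5b 89 d0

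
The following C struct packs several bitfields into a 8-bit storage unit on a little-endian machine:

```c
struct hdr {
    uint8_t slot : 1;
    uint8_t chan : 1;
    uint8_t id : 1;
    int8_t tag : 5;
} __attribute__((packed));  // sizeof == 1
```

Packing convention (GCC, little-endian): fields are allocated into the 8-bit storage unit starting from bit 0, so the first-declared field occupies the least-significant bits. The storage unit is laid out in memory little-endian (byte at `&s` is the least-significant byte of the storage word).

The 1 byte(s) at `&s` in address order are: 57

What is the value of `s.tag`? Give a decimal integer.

[0]=0x57 (little-endian) → word 0x57
slot:1 @ bit 0 → (0x57>>0)&0x1 = 0x1
chan:1 @ bit 1 → (0x57>>1)&0x1 = 0x1
id:1 @ bit 2 → (0x57>>2)&0x1 = 0x1
tag:5 @ bit 3 → (0x57>>3)&0x1f = 0xa  ←
tag signed 5b, MSB=0: value = 10

10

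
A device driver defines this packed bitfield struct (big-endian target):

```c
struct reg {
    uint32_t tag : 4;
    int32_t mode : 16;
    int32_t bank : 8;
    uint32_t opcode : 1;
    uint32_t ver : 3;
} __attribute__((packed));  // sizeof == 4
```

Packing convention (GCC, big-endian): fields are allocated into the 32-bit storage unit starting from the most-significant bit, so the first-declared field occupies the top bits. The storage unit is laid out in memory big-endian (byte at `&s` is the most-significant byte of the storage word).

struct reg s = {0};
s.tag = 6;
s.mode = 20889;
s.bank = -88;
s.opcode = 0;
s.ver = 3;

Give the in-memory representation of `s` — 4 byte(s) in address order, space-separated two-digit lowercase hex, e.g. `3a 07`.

65 19 9a 83

tag (4b) val=6 bits=0x6 at bit 28: 0x60000000
mode (16b) val=20889 bits=0x5199 at bit 12: 0x65199000
bank (8b) val=-88 bits=0xa8 at bit 4: 0x65199a80
opcode (1b) val=0 bits=0x0 at bit 3: 0x65199a80
ver (3b) val=3 bits=0x3 at bit 0: 0x65199a83
word = 0x65199a83 → big-endian bytes:
  [0]=0x65  [1]=0x19  [2]=0x9a  [3]=0x83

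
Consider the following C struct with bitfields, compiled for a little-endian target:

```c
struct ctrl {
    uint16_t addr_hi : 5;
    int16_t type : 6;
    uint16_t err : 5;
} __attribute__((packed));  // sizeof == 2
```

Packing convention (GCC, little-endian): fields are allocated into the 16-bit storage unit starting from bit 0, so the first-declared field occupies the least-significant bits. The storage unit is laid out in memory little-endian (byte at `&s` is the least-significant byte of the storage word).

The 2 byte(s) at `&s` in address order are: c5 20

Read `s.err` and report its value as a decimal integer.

[0]=0xc5 [1]=0x20 (little-endian) → word 0x20c5
addr_hi [0+:5] = (word>>0) & 0x1f = 5
type [5+:6] = (word>>5) & 0x3f = 6
err [11+:5] = (word>>11) & 0x1f = 4  ←

4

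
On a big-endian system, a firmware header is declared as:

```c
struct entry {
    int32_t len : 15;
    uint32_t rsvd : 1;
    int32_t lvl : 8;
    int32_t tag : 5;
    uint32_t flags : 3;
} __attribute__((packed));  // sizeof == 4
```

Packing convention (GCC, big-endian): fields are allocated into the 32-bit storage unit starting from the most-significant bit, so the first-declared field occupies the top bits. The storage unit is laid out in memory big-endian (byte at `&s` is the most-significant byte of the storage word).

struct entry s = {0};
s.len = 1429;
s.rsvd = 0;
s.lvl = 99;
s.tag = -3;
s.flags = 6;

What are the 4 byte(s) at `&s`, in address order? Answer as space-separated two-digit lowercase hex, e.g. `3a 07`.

len (15b) val=1429 bits=0x595 at bit 17: 0x0b2a0000
rsvd (1b) val=0 bits=0x0 at bit 16: 0x0b2a0000
lvl (8b) val=99 bits=0x63 at bit 8: 0x0b2a6300
tag (5b) val=-3 bits=0x1d at bit 3: 0x0b2a63e8
flags (3b) val=6 bits=0x6 at bit 0: 0x0b2a63ee
word = 0x0b2a63ee → big-endian bytes:
  [0]=0x0b  [1]=0x2a  [2]=0x63  [3]=0xee

0b 2a 63 ee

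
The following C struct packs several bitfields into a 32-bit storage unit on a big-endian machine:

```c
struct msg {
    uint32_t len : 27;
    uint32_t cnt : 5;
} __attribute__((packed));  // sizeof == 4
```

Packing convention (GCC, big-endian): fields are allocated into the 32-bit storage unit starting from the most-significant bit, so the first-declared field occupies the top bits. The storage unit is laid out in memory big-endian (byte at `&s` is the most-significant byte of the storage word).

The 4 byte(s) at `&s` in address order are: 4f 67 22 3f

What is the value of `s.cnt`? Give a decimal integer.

31

[0]=0x4f [1]=0x67 [2]=0x22 [3]=0x3f (big-endian) → word 0x4f67223f
len:27 @ bit 5 → (0x4f67223f>>5)&0x7ffffff = 0x27b3911
cnt:5 @ bit 0 → (0x4f67223f>>0)&0x1f = 0x1f  ←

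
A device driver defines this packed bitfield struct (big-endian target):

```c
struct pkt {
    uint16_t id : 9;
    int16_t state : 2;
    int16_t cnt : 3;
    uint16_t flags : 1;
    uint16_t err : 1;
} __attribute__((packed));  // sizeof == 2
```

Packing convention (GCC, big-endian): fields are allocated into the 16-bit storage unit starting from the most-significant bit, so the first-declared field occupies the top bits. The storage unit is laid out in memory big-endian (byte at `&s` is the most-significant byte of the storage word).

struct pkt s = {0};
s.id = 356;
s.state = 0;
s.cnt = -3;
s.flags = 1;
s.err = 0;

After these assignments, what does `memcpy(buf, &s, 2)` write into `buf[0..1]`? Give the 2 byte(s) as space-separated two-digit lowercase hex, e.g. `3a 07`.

b2 16

id:9 = 356 → 0x164 << 7 → word 0xb200
state:2 = 0 → 0x0 << 5 → word 0xb200
cnt:3 = -3 → 0x5 << 2 → word 0xb214
flags:1 = 1 → 0x1 << 1 → word 0xb216
err:1 = 0 → 0x0 << 0 → word 0xb216
word = 0xb216 → big-endian bytes:
  [0]=0xb2  [1]=0x16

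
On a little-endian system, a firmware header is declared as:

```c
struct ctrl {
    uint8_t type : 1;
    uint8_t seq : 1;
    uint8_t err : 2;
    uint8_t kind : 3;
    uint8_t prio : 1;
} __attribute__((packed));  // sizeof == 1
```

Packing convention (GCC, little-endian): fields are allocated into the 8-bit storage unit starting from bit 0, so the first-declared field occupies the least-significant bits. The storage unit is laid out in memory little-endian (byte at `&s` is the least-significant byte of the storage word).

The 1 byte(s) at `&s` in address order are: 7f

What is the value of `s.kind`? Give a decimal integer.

[0]=0x7f (little-endian) → word 0x7f
type [0+:1] = (word>>0) & 0x1 = 1
seq [1+:1] = (word>>1) & 0x1 = 1
err [2+:2] = (word>>2) & 0x3 = 3
kind [4+:3] = (word>>4) & 0x7 = 7  ←
prio [7+:1] = (word>>7) & 0x1 = 0

7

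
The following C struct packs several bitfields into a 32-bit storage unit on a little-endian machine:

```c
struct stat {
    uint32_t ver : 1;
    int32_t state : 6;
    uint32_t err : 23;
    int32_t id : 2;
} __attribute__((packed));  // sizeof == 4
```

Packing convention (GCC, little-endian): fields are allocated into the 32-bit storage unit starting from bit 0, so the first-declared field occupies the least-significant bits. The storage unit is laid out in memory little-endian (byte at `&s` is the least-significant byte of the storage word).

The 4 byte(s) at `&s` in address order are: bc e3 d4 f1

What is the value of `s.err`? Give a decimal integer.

[0]=0xbc [1]=0xe3 [2]=0xd4 [3]=0xf1 (little-endian) → word 0xf1d4e3bc
ver [0+:1] = (word>>0) & 0x1 = 0
state [1+:6] = (word>>1) & 0x3f = 30
err [7+:23] = (word>>7) & 0x7fffff = 6531527  ←
id [30+:2] = (word>>30) & 0x3 = 3

6531527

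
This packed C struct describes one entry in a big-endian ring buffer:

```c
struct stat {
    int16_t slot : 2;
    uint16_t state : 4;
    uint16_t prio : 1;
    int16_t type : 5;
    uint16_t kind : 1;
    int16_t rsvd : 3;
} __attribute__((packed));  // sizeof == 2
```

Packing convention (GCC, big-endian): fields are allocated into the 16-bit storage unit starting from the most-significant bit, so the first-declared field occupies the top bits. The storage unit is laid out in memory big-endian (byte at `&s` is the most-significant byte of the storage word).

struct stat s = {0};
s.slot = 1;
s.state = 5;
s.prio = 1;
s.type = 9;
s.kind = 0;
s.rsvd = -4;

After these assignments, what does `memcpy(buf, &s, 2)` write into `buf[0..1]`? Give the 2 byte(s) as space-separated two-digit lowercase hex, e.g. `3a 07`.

slot:2 = 1 → 0x1 << 14 → word 0x4000
state:4 = 5 → 0x5 << 10 → word 0x5400
prio:1 = 1 → 0x1 << 9 → word 0x5600
type:5 = 9 → 0x9 << 4 → word 0x5690
kind:1 = 0 → 0x0 << 3 → word 0x5690
rsvd:3 = -4 → 0x4 << 0 → word 0x5694
word = 0x5694 → big-endian bytes:
  [0]=0x56  [1]=0x94

56 94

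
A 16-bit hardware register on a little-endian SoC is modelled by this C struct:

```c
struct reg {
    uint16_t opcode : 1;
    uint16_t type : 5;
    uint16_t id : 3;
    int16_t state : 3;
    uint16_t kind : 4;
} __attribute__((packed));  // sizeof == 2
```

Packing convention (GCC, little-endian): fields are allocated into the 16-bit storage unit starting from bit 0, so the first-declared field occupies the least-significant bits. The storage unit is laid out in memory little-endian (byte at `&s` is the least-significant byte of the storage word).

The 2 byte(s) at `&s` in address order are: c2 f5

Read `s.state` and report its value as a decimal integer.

2

[0]=0xc2 [1]=0xf5 (little-endian) → word 0xf5c2
opcode [0+:1] = (word>>0) & 0x1 = 0
type [1+:5] = (word>>1) & 0x1f = 1
id [6+:3] = (word>>6) & 0x7 = 7
state [9+:3] = (word>>9) & 0x7 = 2  ←
kind [12+:4] = (word>>12) & 0xf = 15
state signed 3b, MSB=0: value = 2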